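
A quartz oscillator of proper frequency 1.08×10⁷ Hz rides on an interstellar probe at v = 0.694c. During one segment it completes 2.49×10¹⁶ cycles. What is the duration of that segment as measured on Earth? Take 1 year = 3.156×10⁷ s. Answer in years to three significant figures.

Δt = 101 years

γ = 1/√(1 − 0.694²) = 1/√0.5184 = 1.389
Proper time for N cycles: τ = N/f = 2.49×10¹⁶/(1.08×10⁷) = 2.306×10⁹ s = 73.05 years.
Lab-frame duration Δt = γτ = 1.389 × 73.05 = 101.5 years.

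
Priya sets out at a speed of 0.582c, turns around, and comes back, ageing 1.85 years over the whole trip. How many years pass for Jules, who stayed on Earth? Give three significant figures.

Δt = 2.27 years

γ = 1/√(1 − 0.582²) = 1/√0.6613 = 1.230
Earth-frame duration is the dilated interval: Δt = γτ = 1.230 × 1.85 years.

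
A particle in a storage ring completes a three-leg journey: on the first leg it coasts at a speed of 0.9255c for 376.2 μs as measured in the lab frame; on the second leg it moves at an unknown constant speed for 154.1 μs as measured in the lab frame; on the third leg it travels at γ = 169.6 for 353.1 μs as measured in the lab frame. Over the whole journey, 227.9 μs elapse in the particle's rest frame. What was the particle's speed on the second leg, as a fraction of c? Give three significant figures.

Leg 1: γ = 1/√(1 − 0.9255²) = 1/√0.1434 = 2.640; τ_1 = 376.2/2.640 = 142.5 μs.
Leg 2: speed unknown; τ_2 = 154.1/γ_2.
Leg 3: γ = 169.6; τ_3 = 353.1/169.6 = 2.082 μs.
Total proper time: 142.5 + τ_2 + 2.082 = 227.9, so τ_2 = 227.9 − 144.6 = 83.33 μs.
γ_2 = 154.1/83.33 = 1.849; β = √(1 − 1/γ²) = √0.7076.

β = 0.841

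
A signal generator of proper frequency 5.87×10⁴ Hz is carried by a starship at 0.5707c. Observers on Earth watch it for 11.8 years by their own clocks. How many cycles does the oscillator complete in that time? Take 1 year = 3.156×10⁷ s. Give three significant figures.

N = 1.80×10¹³

γ = 1/√(1 − 0.5707²) = 1/√0.6743 = 1.218
During 11.8 years of lab time, the oscillator's proper time advances by τ = Δt/γ = 11.8/1.218 = 9.690 years = 3.058×10⁸ s.
N = f × τ = 5.87×10⁴ × 3.058×10⁸ = 1.795×10¹³.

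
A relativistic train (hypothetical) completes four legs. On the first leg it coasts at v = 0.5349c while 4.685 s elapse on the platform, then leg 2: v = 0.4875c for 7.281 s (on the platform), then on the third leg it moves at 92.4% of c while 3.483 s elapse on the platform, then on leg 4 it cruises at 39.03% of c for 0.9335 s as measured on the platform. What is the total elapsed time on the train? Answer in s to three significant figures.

Leg 1: γ = 1/√(1 − 0.5349²) = 1/√0.7139 = 1.184; τ_1 = 4.685/1.184 = 3.958 s.
Leg 2: γ = 1/√(1 − 0.4875²) = 1/√0.7623 = 1.145; τ_2 = 7.281/1.145 = 6.357 s.
Leg 3: β = 0.924; γ = 1/√(1 − 0.924²) = 1/√0.1462 = 2.615; τ_3 = 3.483/2.615 = 1.332 s.
Leg 4: β = 0.3903; γ = 1/√(1 − 0.3903²) = 1/√0.8477 = 1.086; τ_4 = 0.9335/1.086 = 0.8595 s.
Total: 3.958 + 6.357 + 1.332 + 0.8595 s.

τ = 12.5 s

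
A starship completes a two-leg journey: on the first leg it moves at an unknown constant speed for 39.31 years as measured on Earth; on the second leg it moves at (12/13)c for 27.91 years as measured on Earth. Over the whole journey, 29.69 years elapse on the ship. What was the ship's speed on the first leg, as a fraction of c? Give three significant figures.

Leg 1: speed unknown; τ_1 = 39.31/γ_1.
Leg 2: γ = 1/√(1 − (12/13)²) = 13/5 = 2.600; τ_2 = 27.91/2.600 = 10.73 years.
Total proper time: τ_1 + 10.73 = 29.69, so τ_1 = 29.69 − 10.73 = 18.96 years.
γ_1 = 39.31/18.96 = 2.074; β = √(1 − 1/γ²) = √0.7675.

β = 0.876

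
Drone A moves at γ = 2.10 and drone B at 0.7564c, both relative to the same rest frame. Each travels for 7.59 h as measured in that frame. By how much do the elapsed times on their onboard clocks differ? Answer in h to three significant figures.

|τ_A − τ_B| = 1.35 h

A: γ = 2.10; τ_A = 7.59/2.100 = 3.614 h.
B: γ = 1/√(1 − 0.7564²) = 1/√0.4279 = 1.529; τ_B = 7.59/1.529 = 4.965 h.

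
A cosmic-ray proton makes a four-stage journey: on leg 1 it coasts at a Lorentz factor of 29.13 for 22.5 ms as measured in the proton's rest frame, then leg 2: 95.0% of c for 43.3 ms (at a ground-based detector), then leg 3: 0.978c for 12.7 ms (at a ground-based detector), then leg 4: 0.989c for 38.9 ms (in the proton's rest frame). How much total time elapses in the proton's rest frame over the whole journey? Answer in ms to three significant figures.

Leg 1: 22.5 ms is already measured in the proton's rest frame.
Leg 2: β = 0.950; γ = 1/√(1 − 0.950²) = 1/√0.09750 = 3.203; τ_2 = 43.3/3.203 = 13.52 ms.
Leg 3: γ = 1/√(1 − 0.978²) = 1/√0.04352 = 4.794; τ_3 = 12.7/4.794 = 2.649 ms.
Leg 4: 38.9 ms is already measured in the proton's rest frame.
Total: 22.50 + 13.52 + 2.649 + 38.90 ms.

τ = 77.6 ms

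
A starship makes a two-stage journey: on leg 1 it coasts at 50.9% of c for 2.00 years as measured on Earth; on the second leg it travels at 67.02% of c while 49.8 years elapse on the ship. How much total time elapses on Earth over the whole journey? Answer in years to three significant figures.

Δt = 69.1 years

Leg 1: 2.00 years is already measured on Earth.
Leg 2: β = 0.6702; γ = 1/√(1 − 0.6702²) = 1/√0.5508 = 1.347; Δt_2 = 1.347 × 49.8 = 67.10 years.
Total: 2.000 + 67.10 years.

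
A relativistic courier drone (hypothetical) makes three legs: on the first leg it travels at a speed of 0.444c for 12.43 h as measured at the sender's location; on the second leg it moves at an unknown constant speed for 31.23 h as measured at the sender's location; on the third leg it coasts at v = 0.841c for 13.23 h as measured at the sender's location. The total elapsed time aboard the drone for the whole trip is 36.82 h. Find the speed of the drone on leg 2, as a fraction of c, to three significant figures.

Leg 1: γ = 1/√(1 − 0.444²) = 1/√0.8029 = 1.116; τ_1 = 12.43/1.116 = 11.14 h.
Leg 2: speed unknown; τ_2 = 31.23/γ_2.
Leg 3: γ = 1/√(1 − 0.841²) = 1/√0.2927 = 1.848; τ_3 = 13.23/1.848 = 7.158 h.
Total proper time: 11.14 + τ_2 + 7.158 = 36.82, so τ_2 = 36.82 − 18.30 = 18.52 h.
γ_2 = 31.23/18.52 = 1.686; β = √(1 − 1/γ²) = √0.6482.

β = 0.805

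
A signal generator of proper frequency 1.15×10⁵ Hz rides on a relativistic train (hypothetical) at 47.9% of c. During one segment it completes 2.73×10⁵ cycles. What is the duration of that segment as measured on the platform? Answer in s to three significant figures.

β = 0.479; γ = 1/√(1 − 0.479²) = 1/√0.7706 = 1.139
Proper time for N cycles: τ = N/f = 2.73×10⁵/(1.15×10⁵) = 2.374×10⁰ s = 2.374 s.
Lab-frame duration Δt = γτ = 1.139 × 2.374 = 2.704 s.

Δt = 2.70 s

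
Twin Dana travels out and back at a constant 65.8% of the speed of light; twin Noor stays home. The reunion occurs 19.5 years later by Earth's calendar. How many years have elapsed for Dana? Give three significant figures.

τ = 14.7 years

β = 0.658; γ = 1/√(1 − 0.658²) = 1/√0.5670 = 1.328
Dana's clock measures proper time along the trip: τ = Δt/γ = 19.5/1.328 years.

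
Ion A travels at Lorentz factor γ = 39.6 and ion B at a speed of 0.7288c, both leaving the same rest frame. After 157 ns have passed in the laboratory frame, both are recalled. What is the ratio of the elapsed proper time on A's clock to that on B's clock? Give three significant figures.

A: γ = 39.6. B: γ = 1/√(1 − 0.7288²) = 1/√0.4689 = 1.460.
τ_A/τ_B = γ_B/γ_A = 1.460/39.60 = 0.03688, so τ_A/τ_B = 0.03688.

τ_A/τ_B = 0.0369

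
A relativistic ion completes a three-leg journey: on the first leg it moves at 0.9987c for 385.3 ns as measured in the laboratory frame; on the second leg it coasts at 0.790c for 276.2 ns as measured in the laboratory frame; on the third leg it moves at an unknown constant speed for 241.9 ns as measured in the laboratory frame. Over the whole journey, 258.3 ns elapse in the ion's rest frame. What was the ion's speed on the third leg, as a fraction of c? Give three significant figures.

Leg 1: γ = 1/√(1 − 0.9987²) = 1/√0.002598 = 19.62; τ_1 = 385.3/19.62 = 19.64 ns.
Leg 2: γ = 1/√(1 − 0.790²) = 1/√0.3759 = 1.631; τ_2 = 276.2/1.631 = 169.3 ns.
Leg 3: speed unknown; τ_3 = 241.9/γ_3.
Total proper time: 19.64 + 169.3 + τ_3 = 258.3, so τ_3 = 258.3 − 189.0 = 69.32 ns.
γ_3 = 241.9/69.32 = 3.490; β = √(1 − 1/γ²) = √0.9179.

β = 0.958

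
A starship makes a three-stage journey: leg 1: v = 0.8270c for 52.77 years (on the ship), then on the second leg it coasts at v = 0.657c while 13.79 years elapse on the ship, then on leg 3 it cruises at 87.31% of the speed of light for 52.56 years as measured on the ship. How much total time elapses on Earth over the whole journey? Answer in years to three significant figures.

Leg 1: γ = 1/√(1 − 0.8270²) = 1/√0.3161 = 1.779; Δt_1 = 1.779 × 52.77 = 93.86 years.
Leg 2: γ = 1/√(1 − 0.657²) = 1/√0.5684 = 1.326; Δt_2 = 1.326 × 13.79 = 18.29 years.
Leg 3: β = 0.8731; γ = 1/√(1 − 0.8731²) = 1/√0.2377 = 2.051; Δt_3 = 2.051 × 52.56 = 107.8 years.
Total: 93.86 + 18.29 + 107.8 years.

Δt = 220 years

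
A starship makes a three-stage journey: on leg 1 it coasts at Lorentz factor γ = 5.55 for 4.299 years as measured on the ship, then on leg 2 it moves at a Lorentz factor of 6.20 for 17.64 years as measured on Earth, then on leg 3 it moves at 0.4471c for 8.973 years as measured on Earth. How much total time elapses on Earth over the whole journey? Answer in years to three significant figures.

Δt = 50.5 years

Leg 1: γ = 5.55; Δt_1 = 5.550 × 4.299 = 23.86 years.
Leg 2: 17.64 years is already measured on Earth.
Leg 3: 8.973 years is already measured on Earth.
Total: 23.86 + 17.64 + 8.973 years.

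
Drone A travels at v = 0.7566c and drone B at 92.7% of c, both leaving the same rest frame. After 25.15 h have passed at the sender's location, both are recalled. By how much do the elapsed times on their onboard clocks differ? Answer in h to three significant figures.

A: γ = 1/√(1 − 0.7566²) = 1/√0.4276 = 1.529; τ_A = 25.15/1.529 = 16.45 h.
B: β = 0.927; γ = 1/√(1 − 0.927²) = 1/√0.1407 = 2.666; τ_B = 25.15/2.666 = 9.433 h.

|τ_A − τ_B| = 7.01 h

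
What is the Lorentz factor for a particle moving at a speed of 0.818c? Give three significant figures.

γ = 1/√(1 − 0.818²) = 1/√0.3309 = 1.738

γ = 1.74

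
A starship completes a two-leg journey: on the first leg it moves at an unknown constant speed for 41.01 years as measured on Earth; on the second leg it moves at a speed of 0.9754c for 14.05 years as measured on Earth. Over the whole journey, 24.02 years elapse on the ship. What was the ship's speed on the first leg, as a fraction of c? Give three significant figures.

Leg 1: speed unknown; τ_1 = 41.01/γ_1.
Leg 2: γ = 1/√(1 − 0.9754²) = 1/√0.04859 = 4.536; τ_2 = 14.05/4.536 = 3.097 years.
Total proper time: τ_1 + 3.097 = 24.02, so τ_1 = 24.02 − 3.097 = 20.92 years.
γ_1 = 41.01/20.92 = 1.960; β = √(1 − 1/γ²) = √0.7397.

β = 0.860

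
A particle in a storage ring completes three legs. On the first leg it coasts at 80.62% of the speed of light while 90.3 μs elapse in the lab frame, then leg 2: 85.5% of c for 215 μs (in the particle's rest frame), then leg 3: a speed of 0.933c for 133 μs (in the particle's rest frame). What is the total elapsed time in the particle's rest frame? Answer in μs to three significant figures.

Leg 1: β = 0.8062; γ = 1/√(1 − 0.8062²) = 1/√0.3500 = 1.690; τ_1 = 90.3/1.690 = 53.43 μs.
Leg 2: 215 μs is already measured in the particle's rest frame.
Leg 3: 133 μs is already measured in the particle's rest frame.
Total: 53.43 + 215.0 + 133.0 μs.

τ = 401 μs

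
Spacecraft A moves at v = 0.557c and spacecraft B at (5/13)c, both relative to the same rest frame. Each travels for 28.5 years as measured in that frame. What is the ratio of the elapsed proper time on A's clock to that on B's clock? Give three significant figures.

τ_A/τ_B = 0.900

A: γ = 1/√(1 − 0.557²) = 1/√0.6898 = 1.204. B: γ = 1/√(1 − (5/13)²) = 13/12 ≈ 1.083.
τ_A/τ_B = γ_B/γ_A = 1.083/1.204 = 0.8997, so τ_A/τ_B = 0.8997.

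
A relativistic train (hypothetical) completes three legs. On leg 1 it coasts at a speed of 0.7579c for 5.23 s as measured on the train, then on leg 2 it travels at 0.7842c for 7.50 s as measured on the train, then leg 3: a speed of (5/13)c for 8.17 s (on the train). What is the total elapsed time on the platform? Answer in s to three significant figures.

Δt = 29.0 s

Leg 1: γ = 1/√(1 − 0.7579²) = 1/√0.4256 = 1.533; Δt_1 = 1.533 × 5.23 = 8.017 s.
Leg 2: γ = 1/√(1 − 0.7842²) = 1/√0.3850 = 1.612; Δt_2 = 1.612 × 7.50 = 12.09 s.
Leg 3: γ = 1/√(1 − (5/13)²) = 13/12 ≈ 1.083; Δt_3 = 1.083 × 8.17 = 8.851 s.
Total: 8.017 + 12.09 + 8.851 s.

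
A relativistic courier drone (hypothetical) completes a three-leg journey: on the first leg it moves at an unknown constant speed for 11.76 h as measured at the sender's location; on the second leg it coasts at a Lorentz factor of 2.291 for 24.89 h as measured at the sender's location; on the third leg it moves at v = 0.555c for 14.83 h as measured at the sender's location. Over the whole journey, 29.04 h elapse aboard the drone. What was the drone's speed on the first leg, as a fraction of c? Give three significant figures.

β = 0.868

Leg 1: speed unknown; τ_1 = 11.76/γ_1.
Leg 2: γ = 2.291; τ_2 = 24.89/2.291 = 10.86 h.
Leg 3: γ = 1/√(1 − 0.555²) = 1/√0.6920 = 1.202; τ_3 = 14.83/1.202 = 12.34 h.
Total proper time: τ_1 + 10.86 + 12.34 = 29.04, so τ_1 = 29.04 − 23.20 = 5.839 h.
γ_1 = 11.76/5.839 = 2.014; β = √(1 − 1/γ²) = √0.7534.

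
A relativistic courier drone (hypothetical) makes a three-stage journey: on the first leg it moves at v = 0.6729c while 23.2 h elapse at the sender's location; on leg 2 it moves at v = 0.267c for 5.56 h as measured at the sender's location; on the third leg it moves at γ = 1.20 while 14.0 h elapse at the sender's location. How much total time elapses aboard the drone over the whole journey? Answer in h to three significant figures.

τ = 34.2 h

Leg 1: γ = 1/√(1 − 0.6729²) = 1/√0.5472 = 1.352; τ_1 = 23.2/1.352 = 17.16 h.
Leg 2: γ = 1/√(1 − 0.267²) = 1/√0.9287 = 1.038; τ_2 = 5.56/1.038 = 5.358 h.
Leg 3: γ = 1.20; τ_3 = 14.0/1.200 = 11.67 h.
Total: 17.16 + 5.358 + 11.67 h.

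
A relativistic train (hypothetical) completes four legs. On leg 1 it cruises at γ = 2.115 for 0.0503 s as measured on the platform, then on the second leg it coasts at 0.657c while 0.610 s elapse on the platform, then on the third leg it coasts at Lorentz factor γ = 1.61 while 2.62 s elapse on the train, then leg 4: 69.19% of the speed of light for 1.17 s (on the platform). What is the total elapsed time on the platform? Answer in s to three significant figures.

Δt = 6.05 s

Leg 1: 0.0503 s is already measured on the platform.
Leg 2: 0.610 s is already measured on the platform.
Leg 3: γ = 1.61; Δt_3 = 1.610 × 2.62 = 4.218 s.
Leg 4: 1.17 s is already measured on the platform.
Total: 0.05030 + 0.6100 + 4.218 + 1.170 s.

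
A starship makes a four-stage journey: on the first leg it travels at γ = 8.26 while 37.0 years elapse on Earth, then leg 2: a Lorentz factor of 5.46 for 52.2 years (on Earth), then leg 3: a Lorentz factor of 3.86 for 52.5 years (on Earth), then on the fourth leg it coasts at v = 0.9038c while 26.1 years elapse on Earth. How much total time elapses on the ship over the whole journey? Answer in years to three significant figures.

Leg 1: γ = 8.26; τ_1 = 37.0/8.260 = 4.479 years.
Leg 2: γ = 5.46; τ_2 = 52.2/5.460 = 9.560 years.
Leg 3: γ = 3.86; τ_3 = 52.5/3.860 = 13.60 years.
Leg 4: γ = 1/√(1 − 0.9038²) = 1/√0.1831 = 2.337; τ_4 = 26.1/2.337 = 11.17 years.
Total: 4.479 + 9.560 + 13.60 + 11.17 years.

τ = 38.8 years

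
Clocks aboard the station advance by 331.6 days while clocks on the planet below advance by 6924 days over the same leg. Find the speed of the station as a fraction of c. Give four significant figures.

v = 0.9989c

The proper time is measured aboard the station (both events occur at the station's location); Δt is measured on the planet below. γ = Δt/τ = 6924/331.6 = 20.88.
β = √(1 − 1/γ²) = √(1 − 0.002294) = √0.9977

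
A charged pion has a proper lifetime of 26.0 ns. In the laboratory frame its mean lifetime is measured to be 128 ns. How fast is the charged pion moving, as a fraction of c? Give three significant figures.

β = 0.979

γ = Δt/τ₀ = 128/26.0 = 4.923
β = √(1 − 1/γ²) = √(1 − 0.04126) = √0.9587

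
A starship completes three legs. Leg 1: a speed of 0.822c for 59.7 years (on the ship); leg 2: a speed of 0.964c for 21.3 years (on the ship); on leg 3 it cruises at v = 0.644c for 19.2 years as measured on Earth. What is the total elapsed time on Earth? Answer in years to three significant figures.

Δt = 204 years

Leg 1: γ = 1/√(1 − 0.822²) = 1/√0.3243 = 1.756; Δt_1 = 1.756 × 59.7 = 104.8 years.
Leg 2: γ = 1/√(1 − 0.964²) = 1/√0.07070 = 3.761; Δt_2 = 3.761 × 21.3 = 80.10 years.
Leg 3: 19.2 years is already measured on Earth.
Total: 104.8 + 80.10 + 19.20 years.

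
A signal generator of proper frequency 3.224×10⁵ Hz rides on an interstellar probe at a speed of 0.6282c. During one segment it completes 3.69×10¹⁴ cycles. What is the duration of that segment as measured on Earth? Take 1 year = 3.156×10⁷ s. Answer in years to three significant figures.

Δt = 46.6 years

γ = 1/√(1 − 0.6282²) = 1/√0.6054 = 1.285
Proper time for N cycles: τ = N/f = 3.69×10¹⁴/(3.224×10⁵) = 1.145×10⁹ s = 36.27 years.
Lab-frame duration Δt = γτ = 1.285 × 36.27 = 46.61 years.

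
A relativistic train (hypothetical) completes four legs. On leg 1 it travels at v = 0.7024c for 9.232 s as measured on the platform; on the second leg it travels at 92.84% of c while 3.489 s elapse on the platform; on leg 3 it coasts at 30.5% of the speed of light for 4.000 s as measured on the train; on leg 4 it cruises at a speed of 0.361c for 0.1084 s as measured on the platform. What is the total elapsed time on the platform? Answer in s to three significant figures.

Leg 1: 9.232 s is already measured on the platform.
Leg 2: 3.489 s is already measured on the platform.
Leg 3: β = 0.305; γ = 1/√(1 − 0.305²) = 1/√0.9070 = 1.050; Δt_3 = 1.050 × 4.000 = 4.200 s.
Leg 4: 0.1084 s is already measured on the platform.
Total: 9.232 + 3.489 + 4.200 + 0.1084 s.

Δt = 17.0 s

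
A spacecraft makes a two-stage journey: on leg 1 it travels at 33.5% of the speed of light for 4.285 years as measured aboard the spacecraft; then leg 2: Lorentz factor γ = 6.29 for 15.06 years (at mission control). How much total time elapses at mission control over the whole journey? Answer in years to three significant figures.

Δt = 19.6 years

Leg 1: β = 0.335; γ = 1/√(1 − 0.335²) = 1/√0.8878 = 1.061; Δt_1 = 1.061 × 4.285 = 4.548 years.
Leg 2: 15.06 years is already measured at mission control.
Total: 4.548 + 15.06 years.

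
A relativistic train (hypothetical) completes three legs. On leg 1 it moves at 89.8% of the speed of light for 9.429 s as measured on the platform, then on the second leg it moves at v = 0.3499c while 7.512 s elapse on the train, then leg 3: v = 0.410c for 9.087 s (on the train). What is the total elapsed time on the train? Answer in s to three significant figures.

τ = 20.7 s

Leg 1: β = 0.898; γ = 1/√(1 − 0.898²) = 1/√0.1936 = 2.273; τ_1 = 9.429/2.273 = 4.149 s.
Leg 2: 7.512 s is already measured on the train.
Leg 3: 9.087 s is already measured on the train.
Total: 4.149 + 7.512 + 9.087 s.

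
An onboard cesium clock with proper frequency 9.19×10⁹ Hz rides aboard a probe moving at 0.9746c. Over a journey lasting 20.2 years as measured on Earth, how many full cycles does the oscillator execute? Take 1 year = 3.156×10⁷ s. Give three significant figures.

γ = 1/√(1 − 0.9746²) = 1/√0.05015 = 4.465
The oscillator's own cycle count is N = f × τ where τ is the proper time aboard the probe. τ = Δt/γ = 20.2/4.465 = 4.524 years = 1.428×10⁸ s.
N = 9.19×10⁹ × 1.428×10⁸ = 1.312×10¹⁸.

N = 1.31×10¹⁸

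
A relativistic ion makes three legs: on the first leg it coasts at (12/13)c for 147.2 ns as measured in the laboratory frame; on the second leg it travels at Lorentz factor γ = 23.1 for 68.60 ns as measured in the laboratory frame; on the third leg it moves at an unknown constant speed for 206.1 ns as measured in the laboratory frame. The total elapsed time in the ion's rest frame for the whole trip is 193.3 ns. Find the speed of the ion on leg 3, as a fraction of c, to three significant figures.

β = 0.761

Leg 1: γ = 1/√(1 − (12/13)²) = 13/5 = 2.600; τ_1 = 147.2/2.600 = 56.62 ns.
Leg 2: γ = 23.1; τ_2 = 68.60/23.10 = 2.970 ns.
Leg 3: speed unknown; τ_3 = 206.1/γ_3.
Total proper time: 56.62 + 2.970 + τ_3 = 193.3, so τ_3 = 193.3 − 59.59 = 133.7 ns.
γ_3 = 206.1/133.7 = 1.541; β = √(1 − 1/γ²) = √0.5791.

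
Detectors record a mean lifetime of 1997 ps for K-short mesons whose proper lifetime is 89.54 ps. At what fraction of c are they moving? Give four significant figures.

γ = Δt/τ₀ = 1997/89.54 = 22.30
β = √(1 − 1/γ²) = √(1 − 0.002010) = √0.9980

v = 0.9990c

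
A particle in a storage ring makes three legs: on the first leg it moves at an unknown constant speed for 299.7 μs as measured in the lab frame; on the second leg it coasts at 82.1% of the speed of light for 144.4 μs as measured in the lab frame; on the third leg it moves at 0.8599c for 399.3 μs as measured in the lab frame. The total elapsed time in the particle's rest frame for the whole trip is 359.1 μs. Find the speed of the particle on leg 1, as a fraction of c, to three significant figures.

β = 0.970

Leg 1: speed unknown; τ_1 = 299.7/γ_1.
Leg 2: β = 0.821; γ = 1/√(1 − 0.821²) = 1/√0.3260 = 1.752; τ_2 = 144.4/1.752 = 82.44 μs.
Leg 3: γ = 1/√(1 − 0.8599²) = 1/√0.2606 = 1.959; τ_3 = 399.3/1.959 = 203.8 μs.
Total proper time: τ_1 + 82.44 + 203.8 = 359.1, so τ_1 = 359.1 − 286.3 = 72.83 μs.
γ_1 = 299.7/72.83 = 4.115; β = √(1 − 1/γ²) = √0.9409.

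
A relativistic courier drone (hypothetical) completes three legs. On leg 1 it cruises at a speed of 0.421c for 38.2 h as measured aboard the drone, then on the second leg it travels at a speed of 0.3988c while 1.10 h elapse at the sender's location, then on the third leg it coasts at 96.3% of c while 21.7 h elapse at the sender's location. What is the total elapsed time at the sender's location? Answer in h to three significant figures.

Δt = 64.9 h

Leg 1: γ = 1/√(1 − 0.421²) = 1/√0.8228 = 1.102; Δt_1 = 1.102 × 38.2 = 42.11 h.
Leg 2: 1.10 h is already measured at the sender's location.
Leg 3: 21.7 h is already measured at the sender's location.
Total: 42.11 + 1.100 + 21.70 h.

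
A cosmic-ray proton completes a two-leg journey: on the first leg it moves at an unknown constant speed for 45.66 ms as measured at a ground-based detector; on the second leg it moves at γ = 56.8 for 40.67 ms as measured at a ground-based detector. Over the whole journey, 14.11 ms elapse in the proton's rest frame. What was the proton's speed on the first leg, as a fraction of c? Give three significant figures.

β = 0.956

Leg 1: speed unknown; τ_1 = 45.66/γ_1.
Leg 2: γ = 56.8; τ_2 = 40.67/56.80 = 0.7160 ms.
Total proper time: τ_1 + 0.7160 = 14.11, so τ_1 = 14.11 − 0.7160 = 13.39 ms.
γ_1 = 45.66/13.39 = 3.409; β = √(1 − 1/γ²) = √0.9140.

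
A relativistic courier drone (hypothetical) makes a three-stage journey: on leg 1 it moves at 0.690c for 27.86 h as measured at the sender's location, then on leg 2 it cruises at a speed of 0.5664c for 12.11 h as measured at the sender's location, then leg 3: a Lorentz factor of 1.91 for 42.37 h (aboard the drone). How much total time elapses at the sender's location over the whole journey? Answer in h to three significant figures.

Δt = 121 h

Leg 1: 27.86 h is already measured at the sender's location.
Leg 2: 12.11 h is already measured at the sender's location.
Leg 3: γ = 1.91; Δt_3 = 1.910 × 42.37 = 80.93 h.
Total: 27.86 + 12.11 + 80.93 h.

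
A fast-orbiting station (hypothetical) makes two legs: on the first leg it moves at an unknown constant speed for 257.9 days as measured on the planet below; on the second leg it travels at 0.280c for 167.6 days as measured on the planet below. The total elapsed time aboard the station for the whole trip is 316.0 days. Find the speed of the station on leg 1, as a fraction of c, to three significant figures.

Leg 1: speed unknown; τ_1 = 257.9/γ_1.
Leg 2: γ = 1/√(1 − 0.280²) = 1/√0.9216 = 1.042; τ_2 = 167.6/1.042 = 160.9 days.
Total proper time: τ_1 + 160.9 = 316.0, so τ_1 = 316.0 − 160.9 = 155.1 days.
γ_1 = 257.9/155.1 = 1.663; β = √(1 − 1/γ²) = √0.6383.

β = 0.799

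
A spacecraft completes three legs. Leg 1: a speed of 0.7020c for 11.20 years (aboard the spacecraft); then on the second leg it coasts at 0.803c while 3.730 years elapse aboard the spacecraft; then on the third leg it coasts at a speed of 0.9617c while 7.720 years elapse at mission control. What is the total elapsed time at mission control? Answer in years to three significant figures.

Δt = 29.7 years

Leg 1: γ = 1/√(1 − 0.7020²) = 1/√0.5072 = 1.404; Δt_1 = 1.404 × 11.20 = 15.73 years.
Leg 2: γ = 1/√(1 − 0.803²) = 1/√0.3552 = 1.678; Δt_2 = 1.678 × 3.730 = 6.259 years.
Leg 3: 7.720 years is already measured at mission control.
Total: 15.73 + 6.259 + 7.720 years.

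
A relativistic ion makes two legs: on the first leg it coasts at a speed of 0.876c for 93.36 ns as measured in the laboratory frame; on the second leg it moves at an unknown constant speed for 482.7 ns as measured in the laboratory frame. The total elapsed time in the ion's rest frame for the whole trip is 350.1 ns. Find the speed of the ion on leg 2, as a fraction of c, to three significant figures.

β = 0.775

Leg 1: γ = 1/√(1 − 0.876²) = 1/√0.2326 = 2.073; τ_1 = 93.36/2.073 = 45.03 ns.
Leg 2: speed unknown; τ_2 = 482.7/γ_2.
Total proper time: 45.03 + τ_2 = 350.1, so τ_2 = 350.1 − 45.03 = 305.1 ns.
γ_2 = 482.7/305.1 = 1.582; β = √(1 − 1/γ²) = √0.6006.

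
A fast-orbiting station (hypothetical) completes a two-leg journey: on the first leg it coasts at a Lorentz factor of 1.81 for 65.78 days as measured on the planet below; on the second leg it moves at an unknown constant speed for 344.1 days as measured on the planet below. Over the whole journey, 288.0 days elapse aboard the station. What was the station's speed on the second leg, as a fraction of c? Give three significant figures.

β = 0.682

Leg 1: γ = 1.81; τ_1 = 65.78/1.810 = 36.34 days.
Leg 2: speed unknown; τ_2 = 344.1/γ_2.
Total proper time: 36.34 + τ_2 = 288.0, so τ_2 = 288.0 − 36.34 = 251.7 days.
γ_2 = 344.1/251.7 = 1.367; β = √(1 − 1/γ²) = √0.4651.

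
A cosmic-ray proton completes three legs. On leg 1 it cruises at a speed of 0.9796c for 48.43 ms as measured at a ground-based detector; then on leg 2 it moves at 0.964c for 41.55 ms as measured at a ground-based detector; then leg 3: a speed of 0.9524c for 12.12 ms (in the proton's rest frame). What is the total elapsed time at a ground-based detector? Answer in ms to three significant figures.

Leg 1: 48.43 ms is already measured at a ground-based detector.
Leg 2: 41.55 ms is already measured at a ground-based detector.
Leg 3: γ = 1/√(1 − 0.9524²) = 1/√0.09293 = 3.280; Δt_3 = 3.280 × 12.12 = 39.76 ms.
Total: 48.43 + 41.55 + 39.76 ms.

Δt = 130 ms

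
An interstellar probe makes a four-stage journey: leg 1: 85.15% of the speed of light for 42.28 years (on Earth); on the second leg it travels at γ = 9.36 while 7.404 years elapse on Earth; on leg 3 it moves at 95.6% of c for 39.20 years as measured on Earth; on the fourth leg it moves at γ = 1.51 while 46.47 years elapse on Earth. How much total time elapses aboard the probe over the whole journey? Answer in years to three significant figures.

Leg 1: β = 0.8515; γ = 1/√(1 − 0.8515²) = 1/√0.2749 = 1.907; τ_1 = 42.28/1.907 = 22.17 years.
Leg 2: γ = 9.36; τ_2 = 7.404/9.360 = 0.7910 years.
Leg 3: β = 0.956; γ = 1/√(1 − 0.956²) = 1/√0.08606 = 3.409; τ_3 = 39.20/3.409 = 11.50 years.
Leg 4: γ = 1.51; τ_4 = 46.47/1.510 = 30.77 years.
Total: 22.17 + 0.7910 + 11.50 + 30.77 years.

τ = 65.2 years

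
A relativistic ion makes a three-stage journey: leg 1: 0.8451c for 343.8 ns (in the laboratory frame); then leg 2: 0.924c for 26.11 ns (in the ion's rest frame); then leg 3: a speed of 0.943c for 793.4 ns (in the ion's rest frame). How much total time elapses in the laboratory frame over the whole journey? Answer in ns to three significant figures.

Δt = 2800 ns

Leg 1: 343.8 ns is already measured in the laboratory frame.
Leg 2: γ = 1/√(1 − 0.924²) = 1/√0.1462 = 2.615; Δt_2 = 2.615 × 26.11 = 68.28 ns.
Leg 3: γ = 1/√(1 − 0.943²) = 1/√0.1108 = 3.005; Δt_3 = 3.005 × 793.4 = 2384 ns.
Total: 343.8 + 68.28 + 2384 ns.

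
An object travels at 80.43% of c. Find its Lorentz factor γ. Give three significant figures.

β = 0.8043; γ = 1/√(1 − 0.8043²) = 1/√0.3531 = 1.683

γ = 1.68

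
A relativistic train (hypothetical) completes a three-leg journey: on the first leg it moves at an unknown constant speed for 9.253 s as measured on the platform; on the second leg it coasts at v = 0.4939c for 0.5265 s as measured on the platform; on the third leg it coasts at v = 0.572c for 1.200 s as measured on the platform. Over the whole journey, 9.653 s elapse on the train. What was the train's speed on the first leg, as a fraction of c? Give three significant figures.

Leg 1: speed unknown; τ_1 = 9.253/γ_1.
Leg 2: γ = 1/√(1 − 0.4939²) = 1/√0.7561 = 1.150; τ_2 = 0.5265/1.150 = 0.4578 s.
Leg 3: γ = 1/√(1 − 0.572²) = 1/√0.6728 = 1.219; τ_3 = 1.200/1.219 = 0.9843 s.
Total proper time: τ_1 + 0.4578 + 0.9843 = 9.653, so τ_1 = 9.653 − 1.442 = 8.211 s.
γ_1 = 9.253/8.211 = 1.127; β = √(1 − 1/γ²) = √0.2126.

β = 0.461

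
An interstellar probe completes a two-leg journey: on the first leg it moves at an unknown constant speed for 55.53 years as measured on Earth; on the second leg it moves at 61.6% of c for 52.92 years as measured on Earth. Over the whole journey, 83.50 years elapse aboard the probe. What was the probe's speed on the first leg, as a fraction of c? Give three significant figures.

β = 0.658

Leg 1: speed unknown; τ_1 = 55.53/γ_1.
Leg 2: β = 0.616; γ = 1/√(1 − 0.616²) = 1/√0.6205 = 1.269; τ_2 = 52.92/1.269 = 41.69 years.
Total proper time: τ_1 + 41.69 = 83.50, so τ_1 = 83.50 − 41.69 = 41.81 years.
γ_1 = 55.53/41.81 = 1.328; β = √(1 − 1/γ²) = √0.4330.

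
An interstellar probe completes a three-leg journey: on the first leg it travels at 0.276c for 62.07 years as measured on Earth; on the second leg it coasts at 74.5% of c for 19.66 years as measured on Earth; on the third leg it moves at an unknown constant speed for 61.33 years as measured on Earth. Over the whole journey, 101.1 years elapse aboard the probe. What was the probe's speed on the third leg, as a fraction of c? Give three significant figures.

Leg 1: γ = 1/√(1 − 0.276²) = 1/√0.9238 = 1.040; τ_1 = 62.07/1.040 = 59.66 years.
Leg 2: β = 0.745; γ = 1/√(1 − 0.745²) = 1/√0.4450 = 1.499; τ_2 = 19.66/1.499 = 13.11 years.
Leg 3: speed unknown; τ_3 = 61.33/γ_3.
Total proper time: 59.66 + 13.11 + τ_3 = 101.1, so τ_3 = 101.1 − 72.77 = 28.33 years.
γ_3 = 61.33/28.33 = 2.165; β = √(1 − 1/γ²) = √0.7867.

β = 0.887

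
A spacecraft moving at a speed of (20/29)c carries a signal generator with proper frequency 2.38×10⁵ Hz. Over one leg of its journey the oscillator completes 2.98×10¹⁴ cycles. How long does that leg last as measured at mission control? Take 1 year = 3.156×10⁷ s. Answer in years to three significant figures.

γ = 1/√(1 − (20/29)²) = 29/21 ≈ 1.381
Proper time for N cycles: τ = N/f = 2.98×10¹⁴/(2.38×10⁵) = 1.252×10⁹ s = 39.67 years.
Lab-frame duration Δt = γτ = 1.381 × 39.67 = 54.79 years.

Δt = 54.8 years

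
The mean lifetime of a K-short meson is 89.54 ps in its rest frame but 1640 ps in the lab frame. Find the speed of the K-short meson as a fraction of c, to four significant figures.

v = 0.9985c

γ = Δt/τ₀ = 1640/89.54 = 18.32
β = √(1 − 1/γ²) = √(1 − 0.002981) = √0.9970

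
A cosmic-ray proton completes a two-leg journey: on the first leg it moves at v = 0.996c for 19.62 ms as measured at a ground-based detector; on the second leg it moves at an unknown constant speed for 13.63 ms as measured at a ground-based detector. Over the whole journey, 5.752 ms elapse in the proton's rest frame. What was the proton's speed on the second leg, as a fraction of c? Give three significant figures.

Leg 1: γ = 1/√(1 − 0.996²) = 1/√0.007984 = 11.19; τ_1 = 19.62/11.19 = 1.753 ms.
Leg 2: speed unknown; τ_2 = 13.63/γ_2.
Total proper time: 1.753 + τ_2 = 5.752, so τ_2 = 5.752 − 1.753 = 3.999 ms.
γ_2 = 13.63/3.999 = 3.408; β = √(1 − 1/γ²) = √0.9139.

β = 0.956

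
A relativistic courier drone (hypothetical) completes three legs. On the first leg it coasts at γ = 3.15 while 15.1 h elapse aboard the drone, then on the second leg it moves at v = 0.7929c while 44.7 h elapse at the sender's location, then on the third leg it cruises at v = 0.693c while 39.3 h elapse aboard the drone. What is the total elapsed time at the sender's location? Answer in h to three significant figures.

Δt = 147 h

Leg 1: γ = 3.15; Δt_1 = 3.150 × 15.1 = 47.56 h.
Leg 2: 44.7 h is already measured at the sender's location.
Leg 3: γ = 1/√(1 − 0.693²) = 1/√0.5198 = 1.387; Δt_3 = 1.387 × 39.3 = 54.51 h.
Total: 47.56 + 44.70 + 54.51 h.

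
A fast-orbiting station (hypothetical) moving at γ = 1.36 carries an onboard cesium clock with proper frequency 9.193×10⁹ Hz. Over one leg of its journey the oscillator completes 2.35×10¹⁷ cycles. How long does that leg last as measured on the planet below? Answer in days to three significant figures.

Δt = 402 days

γ = 1.36
Proper time for N cycles: τ = N/f = 2.35×10¹⁷/(9.193×10⁹) = 2.556×10⁷ s = 295.9 days.
Lab-frame duration Δt = γτ = 1.360 × 295.9 = 402.4 days.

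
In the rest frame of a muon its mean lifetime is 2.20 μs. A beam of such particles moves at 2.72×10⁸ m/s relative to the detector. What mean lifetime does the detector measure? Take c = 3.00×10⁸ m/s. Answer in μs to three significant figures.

β = 2.72×10⁸/3.00×10⁸ = 0.9067; γ = 1/√(1 − 0.9067²) = 2.371
The rest-frame lifetime is the proper time; the lab measures the dilated interval Δt = γτ₀ = 2.371 × 2.20 μs.

Δt = 5.22 μs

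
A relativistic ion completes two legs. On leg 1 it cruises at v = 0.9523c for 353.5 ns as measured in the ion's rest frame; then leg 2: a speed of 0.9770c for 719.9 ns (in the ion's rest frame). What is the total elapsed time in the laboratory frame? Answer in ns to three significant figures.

Leg 1: γ = 1/√(1 − 0.9523²) = 1/√0.09312 = 3.277; Δt_1 = 3.277 × 353.5 = 1158 ns.
Leg 2: γ = 1/√(1 − 0.9770²) = 1/√0.04547 = 4.690; Δt_2 = 4.690 × 719.9 = 3376 ns.
Total: 1158 + 3376 ns.

Δt = 4530 ns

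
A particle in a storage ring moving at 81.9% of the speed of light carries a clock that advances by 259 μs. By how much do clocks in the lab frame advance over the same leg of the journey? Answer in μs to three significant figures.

Δt = 451 μs

β = 0.819; γ = 1/√(1 − 0.819²) = 1/√0.3292 = 1.743
The interval measured in the particle's rest frame is the proper time (both events occur at the same place in that frame); the lab-frame interval is Δt = γτ = 1.743 × 259 μs.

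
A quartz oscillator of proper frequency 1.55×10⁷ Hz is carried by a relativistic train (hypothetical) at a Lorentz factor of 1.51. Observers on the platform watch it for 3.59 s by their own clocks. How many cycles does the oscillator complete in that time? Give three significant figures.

N = 3.69×10⁷

γ = 1.51
During 3.59 s of lab time, the oscillator's proper time advances by τ = Δt/γ = 3.59/1.510 = 2.377 s = 2.377×10⁰ s.
N = f × τ = 1.55×10⁷ × 2.377×10⁰ = 3.685×10⁷.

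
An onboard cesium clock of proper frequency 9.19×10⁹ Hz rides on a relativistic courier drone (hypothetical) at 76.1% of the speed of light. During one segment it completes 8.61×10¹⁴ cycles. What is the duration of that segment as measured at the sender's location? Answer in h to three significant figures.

Δt = 40.1 h

β = 0.761; γ = 1/√(1 − 0.761²) = 1/√0.4209 = 1.541
Proper time for N cycles: τ = N/f = 8.61×10¹⁴/(9.19×10⁹) = 9.369×10⁴ s = 26.02 h.
Lab-frame duration Δt = γτ = 1.541 × 26.02 = 40.11 h.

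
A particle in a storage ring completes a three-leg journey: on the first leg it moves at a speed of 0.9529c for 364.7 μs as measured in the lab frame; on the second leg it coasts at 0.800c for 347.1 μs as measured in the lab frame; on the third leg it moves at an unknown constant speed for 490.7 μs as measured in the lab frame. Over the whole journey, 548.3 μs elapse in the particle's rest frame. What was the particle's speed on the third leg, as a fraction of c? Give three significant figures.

Leg 1: γ = 1/√(1 − 0.9529²) = 1/√0.09198 = 3.297; τ_1 = 364.7/3.297 = 110.6 μs.
Leg 2: γ = 1/√(1 − 0.800²) = 5/3 ≈ 1.667; τ_2 = 347.1/1.667 = 208.3 μs.
Leg 3: speed unknown; τ_3 = 490.7/γ_3.
Total proper time: 110.6 + 208.3 + τ_3 = 548.3, so τ_3 = 548.3 − 318.9 = 229.4 μs.
γ_3 = 490.7/229.4 = 2.139; β = √(1 − 1/γ²) = √0.7814.

β = 0.884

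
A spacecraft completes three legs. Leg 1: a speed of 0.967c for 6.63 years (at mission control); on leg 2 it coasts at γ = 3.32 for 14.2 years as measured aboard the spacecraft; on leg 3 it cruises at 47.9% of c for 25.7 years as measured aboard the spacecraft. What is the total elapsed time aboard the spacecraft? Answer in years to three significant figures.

Leg 1: γ = 1/√(1 − 0.967²) = 1/√0.06491 = 3.925; τ_1 = 6.63/3.925 = 1.689 years.
Leg 2: 14.2 years is already measured aboard the spacecraft.
Leg 3: 25.7 years is already measured aboard the spacecraft.
Total: 1.689 + 14.20 + 25.70 years.

τ = 41.6 years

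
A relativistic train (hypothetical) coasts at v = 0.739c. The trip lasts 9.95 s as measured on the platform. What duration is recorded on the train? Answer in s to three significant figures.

γ = 1/√(1 − 0.739²) = 1/√0.4539 = 1.484
The interval measured on the platform is the dilated one; the clock on the train measures the proper time τ = Δt/γ = 9.95/1.484 s.

τ = 6.70 s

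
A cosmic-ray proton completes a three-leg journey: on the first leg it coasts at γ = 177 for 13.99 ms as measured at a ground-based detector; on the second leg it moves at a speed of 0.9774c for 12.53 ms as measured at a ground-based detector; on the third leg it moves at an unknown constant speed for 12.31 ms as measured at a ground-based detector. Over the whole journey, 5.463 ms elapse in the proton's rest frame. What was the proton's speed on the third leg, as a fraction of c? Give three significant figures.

Leg 1: γ = 177; τ_1 = 13.99/177.0 = 0.07904 ms.
Leg 2: γ = 1/√(1 − 0.9774²) = 1/√0.04469 = 4.730; τ_2 = 12.53/4.730 = 2.649 ms.
Leg 3: speed unknown; τ_3 = 12.31/γ_3.
Total proper time: 0.07904 + 2.649 + τ_3 = 5.463, so τ_3 = 5.463 − 2.728 = 2.735 ms.
γ_3 = 12.31/2.735 = 4.501; β = √(1 − 1/γ²) = √0.9506.

β = 0.975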